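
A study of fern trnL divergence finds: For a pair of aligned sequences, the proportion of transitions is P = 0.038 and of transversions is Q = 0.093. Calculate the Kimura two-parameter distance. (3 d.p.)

0.144

Under the Kimura two-parameter model, d = −½ ln(1 − 2P − Q) − ¼ ln(1 − 2Q).
1 − 2P − Q = 0.831, giving −½ ln(0.831) = 0.092563.
1 − 2Q = 0.814, giving −¼ ln(0.814) = 0.051449.
d = 0.092563 + 0.051449 = 0.144012.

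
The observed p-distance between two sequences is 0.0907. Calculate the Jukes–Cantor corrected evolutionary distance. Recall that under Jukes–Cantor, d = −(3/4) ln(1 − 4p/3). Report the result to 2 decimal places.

0.10

d = −(3/4) ln(1 − 4p/3) = −0.75 ln(1 − 0.120933) = −0.75 ln(0.879067)
  = −0.75 × (-0.128894) = 0.096671 substitutions/site.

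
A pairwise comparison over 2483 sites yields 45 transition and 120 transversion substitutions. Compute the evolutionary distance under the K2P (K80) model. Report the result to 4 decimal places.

P = 45/2483 ≈ 0.018123 and Q = 120/2483 ≈ 0.048329.
Under the Kimura two-parameter model, d = −½ ln(1 − 2P − Q) − ¼ ln(1 − 2Q).
1 − 2P − Q = 0.915425, giving −½ ln(0.915425) = 0.044183.
1 − 2Q = 0.903342, giving −¼ ln(0.903342) = 0.025414.
d = 0.044183 + 0.025414 = 0.069597.

0.0696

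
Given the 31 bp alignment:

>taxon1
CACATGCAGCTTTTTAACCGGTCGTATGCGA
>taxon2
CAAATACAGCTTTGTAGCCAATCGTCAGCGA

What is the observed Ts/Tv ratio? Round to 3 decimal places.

Transitions are A↔G and C↔T; transversions are all other mismatches.
Transitions: 4. Transversions: 4.
R = 4/4 = 1.000.

1.000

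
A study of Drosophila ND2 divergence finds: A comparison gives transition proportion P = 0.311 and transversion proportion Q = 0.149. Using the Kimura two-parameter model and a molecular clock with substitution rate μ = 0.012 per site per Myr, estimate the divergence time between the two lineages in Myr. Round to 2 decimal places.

Under the Kimura two-parameter model, d = −½ ln(1 − 2P − Q) − ¼ ln(1 − 2Q).
1 − 2P − Q = 0.229, giving −½ ln(0.229) = 0.737017.
1 − 2Q = 0.702, giving −¼ ln(0.702) = 0.088455.
d = 0.737017 + 0.088455 = 0.825472.
Under a molecular clock d = 2μt, so t = d/(2μ) = 0.825472 / (2 × 0.012) = 34.39 Myr.

34.39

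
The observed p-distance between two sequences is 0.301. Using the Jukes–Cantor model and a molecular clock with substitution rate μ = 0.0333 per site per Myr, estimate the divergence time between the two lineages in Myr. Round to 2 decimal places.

d = −(3/4) ln(1 − 4p/3) = −0.75 ln(1 − 0.401333) = −0.75 ln(0.598667)
  = −0.75 × (-0.513050) = 0.384788 substitutions/site.
Under a molecular clock d = 2μt, so t = d/(2μ) = 0.384788 / (2 × 0.0333) = 5.78 Myr.

5.78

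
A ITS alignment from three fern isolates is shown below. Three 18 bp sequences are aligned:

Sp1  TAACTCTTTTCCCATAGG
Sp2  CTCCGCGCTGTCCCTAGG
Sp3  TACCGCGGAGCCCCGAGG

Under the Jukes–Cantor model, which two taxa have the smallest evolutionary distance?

Sp1–Sp2: 9/18 differ, p = 0.500, d = 0.824.
Sp1–Sp3: 8/18 differ, p = 0.444, d = 0.673.
Sp2–Sp3: 6/18 differ, p = 0.333, d = 0.441.
The smallest distance is between Sp2 and Sp3.

Sp2 and Sp3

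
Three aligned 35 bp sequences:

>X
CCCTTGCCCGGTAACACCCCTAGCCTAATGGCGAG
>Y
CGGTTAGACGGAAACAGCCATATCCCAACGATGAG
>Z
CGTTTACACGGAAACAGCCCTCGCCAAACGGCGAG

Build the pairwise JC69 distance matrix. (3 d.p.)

d(X,Y) = 0.513, d(X,Z) = 0.315, d(Y,Z) = 0.273

X–Y: 13/35 sites differ → p ≈ 0.371429, d = −0.75 ln(1 − 0.495239) = 0.512753 ≈ 0.513.
X–Z: 9/35 sites differ → p ≈ 0.257143, d = −0.75 ln(1 − 0.342857) = 0.314890 ≈ 0.315.
Y–Z: 8/35 sites differ → p ≈ 0.228571, d = −0.75 ln(1 − 0.304761) = 0.272625 ≈ 0.273.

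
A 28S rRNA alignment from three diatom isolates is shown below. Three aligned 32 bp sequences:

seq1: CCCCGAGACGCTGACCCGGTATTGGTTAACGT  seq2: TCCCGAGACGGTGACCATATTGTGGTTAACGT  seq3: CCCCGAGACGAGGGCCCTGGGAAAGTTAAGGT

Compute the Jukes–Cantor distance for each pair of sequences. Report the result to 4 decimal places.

seq1–seq2: 7/32 sites differ → p = 0.21875, d = −0.75 ln(1 − 0.291667) = 0.258631 ≈ 0.2586.
seq1–seq3: 10/32 sites differ → p = 0.3125, d = −0.75 ln(1 − 0.416667) = 0.404248 ≈ 0.4042.
seq2–seq3: 12/32 sites differ → p = 0.375, d = −0.75 ln(1 − 0.5) = 0.519860 ≈ 0.5199.

d(seq1,seq2) = 0.2586, d(seq1,seq3) = 0.4042, d(seq2,seq3) = 0.5199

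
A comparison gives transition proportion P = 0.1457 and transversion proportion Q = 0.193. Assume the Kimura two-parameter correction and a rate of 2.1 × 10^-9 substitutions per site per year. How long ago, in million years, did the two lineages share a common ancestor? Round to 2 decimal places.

Under the Kimura two-parameter model, d = −½ ln(1 − 2P − Q) − ¼ ln(1 − 2Q).
1 − 2P − Q = 0.5156, giving −½ ln(0.5156) = 0.331212.
1 − 2Q = 0.614, giving −¼ ln(0.614) = 0.121940.
d = 0.331212 + 0.121940 = 0.453152.
Under a molecular clock d = 2μt, so t = d/(2μ) = 0.453152 / (2 × 2.1 × 10^-9) = 107.89 million years.

107.89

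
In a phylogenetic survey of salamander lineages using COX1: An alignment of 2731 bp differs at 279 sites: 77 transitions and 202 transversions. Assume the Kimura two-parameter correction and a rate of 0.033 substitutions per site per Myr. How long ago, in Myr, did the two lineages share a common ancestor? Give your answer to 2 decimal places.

P = 77/2731 ≈ 0.028195 and Q = 202/2731 ≈ 0.073966.
Under the Kimura two-parameter model, d = −½ ln(1 − 2P − Q) − ¼ ln(1 − 2Q).
1 − 2P − Q = 0.869644, giving −½ ln(0.869644) = 0.069836.
1 − 2Q = 0.852068, giving −¼ ln(0.852068) = 0.040022.
d = 0.069836 + 0.040022 = 0.109858.
Under a molecular clock d = 2μt, so t = d/(2μ) = 0.109858 / (2 × 0.033) = 1.66 Myr.

1.66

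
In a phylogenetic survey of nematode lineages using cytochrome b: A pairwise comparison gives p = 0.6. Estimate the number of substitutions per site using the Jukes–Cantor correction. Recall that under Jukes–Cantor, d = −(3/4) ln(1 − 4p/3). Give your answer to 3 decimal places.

1.207

d = −(3/4) ln(1 − 4p/3) = −0.75 ln(1 − 0.8) = −0.75 ln(0.2)
  = −0.75 × (-1.609438) = 1.207079 substitutions/site.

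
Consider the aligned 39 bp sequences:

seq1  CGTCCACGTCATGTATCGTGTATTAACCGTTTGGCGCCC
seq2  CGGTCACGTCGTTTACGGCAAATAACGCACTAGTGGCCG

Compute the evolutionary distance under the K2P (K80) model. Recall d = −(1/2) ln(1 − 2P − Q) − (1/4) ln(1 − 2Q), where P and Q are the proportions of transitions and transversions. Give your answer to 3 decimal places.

Of 39 sites, 7 differences are transitions and 11 are transversions, so P = 7/39 ≈ 0.179487 and Q = 11/39 ≈ 0.282051.
Under the Kimura two-parameter model, d = −½ ln(1 − 2P − Q) − ¼ ln(1 − 2Q).
1 − 2P − Q = 0.358975, giving −½ ln(0.358975) = 0.512251.
1 − 2Q = 0.435898, giving −¼ ln(0.435898) = 0.207587.
d = 0.512251 + 0.207587 = 0.719838.

0.720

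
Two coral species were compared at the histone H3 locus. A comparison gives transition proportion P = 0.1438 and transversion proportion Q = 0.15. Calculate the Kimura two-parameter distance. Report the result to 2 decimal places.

Under the Kimura two-parameter model, d = −½ ln(1 − 2P − Q) − ¼ ln(1 − 2Q).
1 − 2P − Q = 0.5624, giving −½ ln(0.5624) = 0.287771.
1 − 2Q = 0.7, giving −¼ ln(0.7) = 0.089169.
d = 0.287771 + 0.089169 = 0.376940.

0.38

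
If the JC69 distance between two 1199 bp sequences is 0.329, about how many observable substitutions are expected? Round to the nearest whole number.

Invert JC69: p = (3/4)(1 − e^(−4d/3)) = 0.75 × (1 − e^(-0.438667)) = 0.75 × (1 − 0.644895) = 0.266329.
Expected differing sites = pL ≈ 0.266329 × 1199 = 319.328471 ≈ 319.

319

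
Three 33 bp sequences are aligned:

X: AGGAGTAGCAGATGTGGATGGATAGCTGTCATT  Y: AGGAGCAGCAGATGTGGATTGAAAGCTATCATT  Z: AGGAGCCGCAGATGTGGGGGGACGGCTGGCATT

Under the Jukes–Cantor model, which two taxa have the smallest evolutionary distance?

X and Y

X–Y: 4/33 differ, p = 0.121, d = 0.132.
X–Z: 7/33 differ, p = 0.212, d = 0.249.
Y–Z: 8/33 differ, p = 0.242, d = 0.293.
The smallest distance is between X and Y.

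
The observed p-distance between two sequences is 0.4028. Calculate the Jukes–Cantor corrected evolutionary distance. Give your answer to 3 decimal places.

0.578

d = −(3/4) ln(1 − 4p/3) = −0.75 ln(1 − 0.537067) = −0.75 ln(0.462933)
  = −0.75 × (-0.770173) = 0.577630 substitutions/site.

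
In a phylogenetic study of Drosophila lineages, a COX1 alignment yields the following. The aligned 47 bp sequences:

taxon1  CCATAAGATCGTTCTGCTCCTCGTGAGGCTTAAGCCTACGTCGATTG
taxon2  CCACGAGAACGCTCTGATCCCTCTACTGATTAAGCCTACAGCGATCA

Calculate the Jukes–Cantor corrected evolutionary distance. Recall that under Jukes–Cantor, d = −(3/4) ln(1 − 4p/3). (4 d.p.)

0.4537

The sequences differ at 16 of 47 sites, so p = 16/47 ≈ 0.340426.
d = −(3/4) ln(1 − 4p/3) = −0.75 ln(1 − 0.453901) = −0.75 ln(0.546099)
  = −0.75 × (-0.604955) = 0.453716 substitutions/site.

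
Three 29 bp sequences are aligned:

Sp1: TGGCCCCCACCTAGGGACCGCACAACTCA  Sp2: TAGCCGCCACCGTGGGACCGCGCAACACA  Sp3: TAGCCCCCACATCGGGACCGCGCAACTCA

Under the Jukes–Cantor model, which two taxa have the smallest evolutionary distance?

Sp1–Sp2: 6/29 differ, p = 0.207, d = 0.242.
Sp1–Sp3: 4/29 differ, p = 0.138, d = 0.152.
Sp2–Sp3: 5/29 differ, p = 0.172, d = 0.196.
The smallest distance is between Sp1 and Sp3.

Sp1 and Sp3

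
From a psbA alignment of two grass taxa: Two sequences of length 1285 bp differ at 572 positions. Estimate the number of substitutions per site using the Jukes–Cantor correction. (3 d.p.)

p = 572/1285 ≈ 0.445136.
d = −(3/4) ln(1 − 4p/3) = −0.75 ln(1 − 0.593515) = −0.75 ln(0.406485)
  = −0.75 × (-0.900208) = 0.675156 substitutions/site.

0.675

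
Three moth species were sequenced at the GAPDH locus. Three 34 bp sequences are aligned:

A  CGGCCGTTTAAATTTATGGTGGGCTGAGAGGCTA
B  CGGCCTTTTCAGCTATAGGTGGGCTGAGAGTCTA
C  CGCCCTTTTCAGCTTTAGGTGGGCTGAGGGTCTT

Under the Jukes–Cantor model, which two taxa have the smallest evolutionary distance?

B and C

A–B: 8/34 differ, p = 0.235, d = 0.282.
A–C: 10/34 differ, p = 0.294, d = 0.373.
B–C: 4/34 differ, p = 0.118, d = 0.128.
The smallest distance is between B and C.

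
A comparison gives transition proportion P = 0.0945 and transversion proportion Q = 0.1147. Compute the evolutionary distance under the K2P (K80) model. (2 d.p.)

0.25

Under the Kimura two-parameter model, d = −½ ln(1 − 2P − Q) − ¼ ln(1 − 2Q).
1 − 2P − Q = 0.6963, giving −½ ln(0.6963) = 0.180987.
1 − 2Q = 0.7706, giving −¼ ln(0.7706) = 0.065146.
d = 0.180987 + 0.065146 = 0.246133.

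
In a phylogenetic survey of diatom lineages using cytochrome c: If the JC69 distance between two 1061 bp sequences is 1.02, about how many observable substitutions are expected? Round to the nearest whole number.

592

Invert JC69: p = (3/4)(1 − e^(−4d/3)) = 0.75 × (1 − e^(-1.36)) = 0.75 × (1 − 0.256661) = 0.557504.
Expected differing sites = pL ≈ 0.557504 × 1061 = 591.511744 ≈ 592.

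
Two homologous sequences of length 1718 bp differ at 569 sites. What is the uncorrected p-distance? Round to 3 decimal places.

0.331

p = 569/1718 = 0.331199… ≈ 0.331 (to 3 d.p.).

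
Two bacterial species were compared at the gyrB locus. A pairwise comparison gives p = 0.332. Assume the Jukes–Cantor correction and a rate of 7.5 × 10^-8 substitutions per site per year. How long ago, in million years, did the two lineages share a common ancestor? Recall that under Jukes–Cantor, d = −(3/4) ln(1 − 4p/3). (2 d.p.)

2.92

d = −(3/4) ln(1 − 4p/3) = −0.75 ln(1 − 0.442667) = −0.75 ln(0.557333)
  = −0.75 × (-0.584592) = 0.438444 substitutions/site.
Under a molecular clock d = 2μt, so t = d/(2μ) = 0.438444 / (2 × 7.5 × 10^-8) = 2.92 million years.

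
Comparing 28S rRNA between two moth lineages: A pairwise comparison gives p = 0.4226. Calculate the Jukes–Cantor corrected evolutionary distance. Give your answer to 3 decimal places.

d = −(3/4) ln(1 − 4p/3) = −0.75 ln(1 − 0.563467) = −0.75 ln(0.436533)
  = −0.75 × (-0.828891) = 0.621668 substitutions/site.

0.622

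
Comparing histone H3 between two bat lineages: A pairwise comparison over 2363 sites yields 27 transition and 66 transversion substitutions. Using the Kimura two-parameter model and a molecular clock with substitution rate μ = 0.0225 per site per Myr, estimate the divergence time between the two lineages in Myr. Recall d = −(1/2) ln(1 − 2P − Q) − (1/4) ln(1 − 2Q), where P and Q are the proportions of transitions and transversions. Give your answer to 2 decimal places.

P = 27/2363 ≈ 0.011426 and Q = 66/2363 ≈ 0.027931.
Under the Kimura two-parameter model, d = −½ ln(1 − 2P − Q) − ¼ ln(1 − 2Q).
1 − 2P − Q = 0.949217, giving −½ ln(0.949217) = 0.026059.
1 − 2Q = 0.944138, giving −¼ ln(0.944138) = 0.014371.
d = 0.026059 + 0.014371 = 0.040430.
Under a molecular clock d = 2μt, so t = d/(2μ) = 0.040430 / (2 × 0.0225) = 0.90 Myr.

0.90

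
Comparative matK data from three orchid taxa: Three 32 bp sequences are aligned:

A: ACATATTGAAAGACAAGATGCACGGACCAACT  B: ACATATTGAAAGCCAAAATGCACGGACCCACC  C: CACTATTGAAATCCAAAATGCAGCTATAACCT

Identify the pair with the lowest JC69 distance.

A and B

A–B: 4/32 differ, p = 0.125, d = 0.137.
A–C: 12/32 differ, p = 0.375, d = 0.520.
B–C: 12/32 differ, p = 0.375, d = 0.520.
The smallest distance is between A and B.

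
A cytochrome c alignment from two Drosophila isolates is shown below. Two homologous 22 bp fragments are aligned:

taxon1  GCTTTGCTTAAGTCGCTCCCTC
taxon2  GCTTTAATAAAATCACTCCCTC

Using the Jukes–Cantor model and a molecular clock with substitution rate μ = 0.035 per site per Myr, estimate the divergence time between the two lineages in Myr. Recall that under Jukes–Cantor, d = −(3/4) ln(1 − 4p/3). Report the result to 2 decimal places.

The sequences differ at 5 of 22 sites (6, 7, 9, 12, 15), so p = 5/22 ≈ 0.227273.
d = −(3/4) ln(1 − 4p/3) = −0.75 ln(1 − 0.303031) = −0.75 ln(0.696969)
  = −0.75 × (-0.361014) = 0.270761 substitutions/site.
Under a molecular clock d = 2μt, so t = d/(2μ) = 0.270761 / (2 × 0.035) = 3.87 Myr.

3.87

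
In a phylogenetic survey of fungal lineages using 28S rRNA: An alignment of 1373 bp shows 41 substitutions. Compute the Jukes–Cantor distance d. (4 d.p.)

0.0305

p = 41/1373 ≈ 0.029862.
d = −(3/4) ln(1 − 4p/3) = −0.75 ln(1 − 0.039816) = −0.75 ln(0.960184)
  = −0.75 × (-0.040630) = 0.030473 substitutions/site.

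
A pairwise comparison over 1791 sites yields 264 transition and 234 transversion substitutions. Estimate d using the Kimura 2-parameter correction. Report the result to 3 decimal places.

P = 264/1791 ≈ 0.147404 and Q = 234/1791 ≈ 0.130653.
Under the Kimura two-parameter model, d = −½ ln(1 − 2P − Q) − ¼ ln(1 − 2Q).
1 − 2P − Q = 0.574539, giving −½ ln(0.574539) = 0.277094.
1 − 2Q = 0.738694, giving −¼ ln(0.738694) = 0.075718.
d = 0.277094 + 0.075718 = 0.352812.

0.353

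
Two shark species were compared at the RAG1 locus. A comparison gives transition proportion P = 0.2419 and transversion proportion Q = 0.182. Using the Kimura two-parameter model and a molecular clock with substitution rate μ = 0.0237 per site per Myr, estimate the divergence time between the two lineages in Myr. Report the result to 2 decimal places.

Under the Kimura two-parameter model, d = −½ ln(1 − 2P − Q) − ¼ ln(1 − 2Q).
1 − 2P − Q = 0.3342, giving −½ ln(0.3342) = 0.548008.
1 − 2Q = 0.636, giving −¼ ln(0.636) = 0.113139.
d = 0.548008 + 0.113139 = 0.661147.
Under a molecular clock d = 2μt, so t = d/(2μ) = 0.661147 / (2 × 0.0237) = 13.95 Myr.

13.95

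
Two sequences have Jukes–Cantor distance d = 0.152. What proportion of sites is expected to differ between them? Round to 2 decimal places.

0.14

p = (3/4)(1 − e^(−4d/3)) = 0.75 × (1 − e^(-0.202667)) = 0.75 × (1 − 0.816550) = 0.137588.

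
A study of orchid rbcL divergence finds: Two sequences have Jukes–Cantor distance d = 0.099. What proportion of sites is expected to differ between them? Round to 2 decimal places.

p = (3/4)(1 − e^(−4d/3)) = 0.75 × (1 − e^(-0.132)) = 0.75 × (1 − 0.876341) = 0.092744.

0.09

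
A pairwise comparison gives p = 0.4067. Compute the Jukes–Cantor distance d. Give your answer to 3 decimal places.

0.586

d = −(3/4) ln(1 − 4p/3) = −0.75 ln(1 − 0.542267) = −0.75 ln(0.457733)
  = −0.75 × (-0.781469) = 0.586102 substitutions/site.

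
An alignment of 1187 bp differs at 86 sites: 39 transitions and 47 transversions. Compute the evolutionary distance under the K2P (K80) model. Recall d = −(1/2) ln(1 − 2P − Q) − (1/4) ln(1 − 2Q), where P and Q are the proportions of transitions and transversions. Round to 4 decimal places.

0.0763

P = 39/1187 ≈ 0.032856 and Q = 47/1187 ≈ 0.039596.
Under the Kimura two-parameter model, d = −½ ln(1 − 2P − Q) − ¼ ln(1 − 2Q).
1 − 2P − Q = 0.894692, giving −½ ln(0.894692) = 0.055638.
1 − 2Q = 0.920808, giving −¼ ln(0.920808) = 0.020626.
d = 0.055638 + 0.020626 = 0.076264.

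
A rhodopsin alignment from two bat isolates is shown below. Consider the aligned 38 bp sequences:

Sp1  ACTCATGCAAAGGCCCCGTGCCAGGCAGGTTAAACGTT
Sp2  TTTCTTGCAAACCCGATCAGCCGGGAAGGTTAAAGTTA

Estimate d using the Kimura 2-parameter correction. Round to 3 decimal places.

0.571

Of 38 sites, 3 differences are transitions and 12 are transversions, so P = 3/38 ≈ 0.078947 and Q = 12/38 ≈ 0.315789.
Under the Kimura two-parameter model, d = −½ ln(1 − 2P − Q) − ¼ ln(1 − 2Q).
1 − 2P − Q = 0.526317, giving −½ ln(0.526317) = 0.320926.
1 − 2Q = 0.368422, giving −¼ ln(0.368422) = 0.249632.
d = 0.320926 + 0.249632 = 0.570558.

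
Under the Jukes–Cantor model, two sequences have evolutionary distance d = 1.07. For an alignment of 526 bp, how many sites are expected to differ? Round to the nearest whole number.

300

Invert JC69: p = (3/4)(1 − e^(−4d/3)) = 0.75 × (1 − e^(-1.426667)) = 0.75 × (1 − 0.240108) = 0.569919.
Expected differing sites = pL ≈ 0.569919 × 526 = 299.777394 ≈ 300.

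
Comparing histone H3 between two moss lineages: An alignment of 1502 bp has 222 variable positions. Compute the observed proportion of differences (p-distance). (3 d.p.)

0.148

p = 222/1502 = 0.147802… ≈ 0.148 (to 3 d.p.).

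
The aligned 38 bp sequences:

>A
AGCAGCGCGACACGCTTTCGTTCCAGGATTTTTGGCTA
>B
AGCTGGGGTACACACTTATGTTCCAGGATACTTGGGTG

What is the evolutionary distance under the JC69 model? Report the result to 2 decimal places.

0.37

The sequences differ at 11 of 38 sites, so p = 11/38 ≈ 0.289474.
d = −(3/4) ln(1 − 4p/3) = −0.75 ln(1 − 0.385965) = −0.75 ln(0.614035)
  = −0.75 × (-0.487703) = 0.365777 substitutions/site.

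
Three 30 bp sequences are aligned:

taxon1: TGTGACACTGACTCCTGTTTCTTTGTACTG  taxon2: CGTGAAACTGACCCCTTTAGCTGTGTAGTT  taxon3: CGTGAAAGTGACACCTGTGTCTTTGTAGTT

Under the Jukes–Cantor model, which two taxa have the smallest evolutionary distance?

taxon1–taxon2: 9/30 differ, p = 0.300, d = 0.383.
taxon1–taxon3: 7/30 differ, p = 0.233, d = 0.280.
taxon2–taxon3: 6/30 differ, p = 0.200, d = 0.233.
The smallest distance is between taxon2 and taxon3.

taxon2 and taxon3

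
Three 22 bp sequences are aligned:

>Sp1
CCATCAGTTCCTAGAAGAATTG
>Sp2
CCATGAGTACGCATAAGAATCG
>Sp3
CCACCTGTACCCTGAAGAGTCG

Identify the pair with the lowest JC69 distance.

Sp1 and Sp2

Sp1–Sp2: 6/22 differ, p = 0.273, d = 0.339.
Sp1–Sp3: 7/22 differ, p = 0.318, d = 0.414.
Sp2–Sp3: 7/22 differ, p = 0.318, d = 0.414.
The smallest distance is between Sp1 and Sp2.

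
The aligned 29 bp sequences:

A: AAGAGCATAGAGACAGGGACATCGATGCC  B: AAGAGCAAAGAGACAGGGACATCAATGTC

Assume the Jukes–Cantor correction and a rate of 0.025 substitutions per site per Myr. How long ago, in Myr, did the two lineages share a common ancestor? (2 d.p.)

The sequences differ at 3 of 29 sites (8, 24, 28), so p = 3/29 ≈ 0.103448.
d = −(3/4) ln(1 − 4p/3) = −0.75 ln(1 − 0.137931) = −0.75 ln(0.862069)
  = −0.75 × (-0.148420) = 0.111315 substitutions/site.
Under a molecular clock d = 2μt, so t = d/(2μ) = 0.111315 / (2 × 0.025) = 2.23 Myr.

2.23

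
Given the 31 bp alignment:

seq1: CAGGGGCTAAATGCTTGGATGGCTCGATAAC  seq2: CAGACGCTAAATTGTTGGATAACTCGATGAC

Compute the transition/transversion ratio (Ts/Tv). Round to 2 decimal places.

Transitions are A↔G and C↔T; transversions are all other mismatches.
Transitions: 4. Transversions: 3.
R = 4/3 = 1.333333… ≈ 1.33 (to 2 d.p.).

1.33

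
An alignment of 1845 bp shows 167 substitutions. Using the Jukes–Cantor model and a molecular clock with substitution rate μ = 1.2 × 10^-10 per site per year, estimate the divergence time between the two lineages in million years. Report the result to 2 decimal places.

p = 167/1845 ≈ 0.090515.
d = −(3/4) ln(1 − 4p/3) = −0.75 ln(1 − 0.120687) = −0.75 ln(0.879313)
  = −0.75 × (-0.128614) = 0.096461 substitutions/site.
Under a molecular clock d = 2μt, so t = d/(2μ) = 0.096461 / (2 × 1.2 × 10^-10) = 401.92 million years.

401.92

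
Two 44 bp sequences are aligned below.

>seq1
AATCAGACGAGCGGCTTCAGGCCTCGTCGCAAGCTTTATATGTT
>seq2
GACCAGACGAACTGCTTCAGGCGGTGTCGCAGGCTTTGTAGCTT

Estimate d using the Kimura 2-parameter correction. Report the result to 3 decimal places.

Of 44 sites, 6 differences are transitions and 5 are transversions, so P = 6/44 ≈ 0.136364 and Q = 5/44 ≈ 0.113636.
Under the Kimura two-parameter model, d = −½ ln(1 − 2P − Q) − ¼ ln(1 − 2Q).
1 − 2P − Q = 0.613636, giving −½ ln(0.613636) = 0.244177.
1 − 2Q = 0.772728, giving −¼ ln(0.772728) = 0.064457.
d = 0.244177 + 0.064457 = 0.308634.

0.309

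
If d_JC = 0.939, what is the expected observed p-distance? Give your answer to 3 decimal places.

0.536

p = (3/4)(1 − e^(−4d/3)) = 0.75 × (1 − e^(-1.252)) = 0.75 × (1 − 0.285932) = 0.535551.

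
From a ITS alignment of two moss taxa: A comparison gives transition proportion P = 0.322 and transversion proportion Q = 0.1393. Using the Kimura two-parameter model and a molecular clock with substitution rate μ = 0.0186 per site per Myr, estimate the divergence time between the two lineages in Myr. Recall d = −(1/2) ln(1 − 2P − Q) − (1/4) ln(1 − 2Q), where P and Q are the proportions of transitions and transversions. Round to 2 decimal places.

22.75

Under the Kimura two-parameter model, d = −½ ln(1 − 2P − Q) − ¼ ln(1 − 2Q).
1 − 2P − Q = 0.2167, giving −½ ln(0.2167) = 0.764621.
1 − 2Q = 0.7214, giving −¼ ln(0.7214) = 0.081640.
d = 0.764621 + 0.081640 = 0.846261.
Under a molecular clock d = 2μt, so t = d/(2μ) = 0.846261 / (2 × 0.0186) = 22.75 Myr.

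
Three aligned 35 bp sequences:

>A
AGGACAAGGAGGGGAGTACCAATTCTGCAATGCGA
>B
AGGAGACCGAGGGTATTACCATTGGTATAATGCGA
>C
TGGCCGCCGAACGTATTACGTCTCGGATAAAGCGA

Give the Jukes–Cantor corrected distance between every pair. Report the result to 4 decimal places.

A–B: 10/35 sites differ → p ≈ 0.285714, d = −0.75 ln(1 − 0.380952) = 0.359679 ≈ 0.3597.
A–C: 18/35 sites differ → p ≈ 0.514286, d = −0.75 ln(1 − 0.685715) = 0.868091 ≈ 0.8681.
B–C: 12/35 sites differ → p ≈ 0.342857, d = −0.75 ln(1 − 0.457143) = 0.458182 ≈ 0.4582.

d(A,B) = 0.3597, d(A,C) = 0.8681, d(B,C) = 0.4582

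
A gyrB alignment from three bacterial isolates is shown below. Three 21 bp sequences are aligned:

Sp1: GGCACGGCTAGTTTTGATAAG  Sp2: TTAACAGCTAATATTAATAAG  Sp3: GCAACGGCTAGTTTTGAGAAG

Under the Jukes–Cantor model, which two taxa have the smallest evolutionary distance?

Sp1–Sp2: 7/21 differ, p = 0.333, d = 0.441.
Sp1–Sp3: 3/21 differ, p = 0.143, d = 0.158.
Sp2–Sp3: 7/21 differ, p = 0.333, d = 0.441.
The smallest distance is between Sp1 and Sp3.

Sp1 and Sp3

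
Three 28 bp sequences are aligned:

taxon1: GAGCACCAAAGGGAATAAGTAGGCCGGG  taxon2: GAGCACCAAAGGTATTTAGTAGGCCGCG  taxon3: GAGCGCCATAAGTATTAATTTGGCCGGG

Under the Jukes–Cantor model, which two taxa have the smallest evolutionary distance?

taxon1 and taxon2

taxon1–taxon2: 4/28 differ, p = 0.143, d = 0.158.
taxon1–taxon3: 7/28 differ, p = 0.250, d = 0.304.
taxon2–taxon3: 7/28 differ, p = 0.250, d = 0.304.
The smallest distance is between taxon1 and taxon2.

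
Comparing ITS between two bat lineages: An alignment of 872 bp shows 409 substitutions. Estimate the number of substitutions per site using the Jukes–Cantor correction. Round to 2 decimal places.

p = 409/872 ≈ 0.469037.
d = −(3/4) ln(1 − 4p/3) = −0.75 ln(1 − 0.625383) = −0.75 ln(0.374617)
  = −0.75 × (-0.981851) = 0.736388 substitutions/site.

0.74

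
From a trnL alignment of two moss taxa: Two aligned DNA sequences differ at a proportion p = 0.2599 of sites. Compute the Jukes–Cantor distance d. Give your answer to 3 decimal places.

0.319

d = −(3/4) ln(1 − 4p/3) = −0.75 ln(1 − 0.346533) = −0.75 ln(0.653467)
  = −0.75 × (-0.425463) = 0.319097 substitutions/site.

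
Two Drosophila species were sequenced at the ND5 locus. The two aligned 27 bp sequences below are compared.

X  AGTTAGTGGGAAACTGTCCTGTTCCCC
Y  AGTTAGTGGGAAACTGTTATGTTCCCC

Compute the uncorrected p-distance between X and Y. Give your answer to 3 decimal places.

0.074

The sequences differ at 2 of 27 positions (sites 18, 19).
p = 2/27 = 0.074074… ≈ 0.074 (to 3 d.p.).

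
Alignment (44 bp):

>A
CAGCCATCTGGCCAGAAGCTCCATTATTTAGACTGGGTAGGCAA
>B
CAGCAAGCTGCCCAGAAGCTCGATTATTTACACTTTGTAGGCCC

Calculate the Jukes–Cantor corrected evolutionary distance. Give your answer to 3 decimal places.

The sequences differ at 9 of 44 sites (5, 7, 11, 22, 31, 35, 36, 43, 44), so p = 9/44 ≈ 0.204545.
d = −(3/4) ln(1 − 4p/3) = −0.75 ln(1 − 0.272727) = −0.75 ln(0.727273)
  = −0.75 × (-0.318453) = 0.238840 substitutions/site.

0.239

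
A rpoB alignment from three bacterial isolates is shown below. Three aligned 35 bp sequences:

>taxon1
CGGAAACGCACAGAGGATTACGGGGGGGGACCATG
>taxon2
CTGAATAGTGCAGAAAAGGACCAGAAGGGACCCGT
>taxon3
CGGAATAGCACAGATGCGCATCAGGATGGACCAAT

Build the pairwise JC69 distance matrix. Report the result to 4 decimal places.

taxon1–taxon2: 16/35 sites differ → p ≈ 0.457143, d = −0.75 ln(1 − 0.609524) = 0.705292 ≈ 0.7053.
taxon1–taxon3: 13/35 sites differ → p ≈ 0.371429, d = −0.75 ln(1 − 0.495239) = 0.512753 ≈ 0.5128.
taxon2–taxon3: 12/35 sites differ → p ≈ 0.342857, d = −0.75 ln(1 − 0.457143) = 0.458182 ≈ 0.4582.

d(taxon1,taxon2) = 0.7053, d(taxon1,taxon3) = 0.5128, d(taxon2,taxon3) = 0.4582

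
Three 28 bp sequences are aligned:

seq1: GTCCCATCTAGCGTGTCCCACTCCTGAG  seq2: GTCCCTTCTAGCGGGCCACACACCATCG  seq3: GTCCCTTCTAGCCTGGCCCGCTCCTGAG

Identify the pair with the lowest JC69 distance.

seq1–seq2: 8/28 differ, p = 0.286, d = 0.360.
seq1–seq3: 4/28 differ, p = 0.143, d = 0.158.
seq2–seq3: 9/28 differ, p = 0.321, d = 0.420.
The smallest distance is between seq1 and seq3.

seq1 and seq3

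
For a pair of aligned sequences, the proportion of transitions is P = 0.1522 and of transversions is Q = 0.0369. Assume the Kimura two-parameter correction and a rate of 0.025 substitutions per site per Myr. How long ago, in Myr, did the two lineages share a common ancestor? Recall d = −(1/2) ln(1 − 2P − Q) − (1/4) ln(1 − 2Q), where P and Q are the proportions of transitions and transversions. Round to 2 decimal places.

Under the Kimura two-parameter model, d = −½ ln(1 − 2P − Q) − ¼ ln(1 − 2Q).
1 − 2P − Q = 0.6587, giving −½ ln(0.6587) = 0.208744.
1 − 2Q = 0.9262, giving −¼ ln(0.9262) = 0.019166.
d = 0.208744 + 0.019166 = 0.227910.
Under a molecular clock d = 2μt, so t = d/(2μ) = 0.227910 / (2 × 0.025) = 4.56 Myr.

4.56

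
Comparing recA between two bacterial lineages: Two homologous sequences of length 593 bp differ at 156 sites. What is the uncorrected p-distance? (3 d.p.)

p = 156/593 = 0.263069… ≈ 0.263 (to 3 d.p.).

0.263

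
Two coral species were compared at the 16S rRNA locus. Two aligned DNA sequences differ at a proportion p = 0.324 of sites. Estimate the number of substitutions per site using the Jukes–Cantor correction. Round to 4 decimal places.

d = −(3/4) ln(1 − 4p/3) = −0.75 ln(1 − 0.432) = −0.75 ln(0.568)
  = −0.75 × (-0.565634) = 0.424226 substitutions/site.

0.4242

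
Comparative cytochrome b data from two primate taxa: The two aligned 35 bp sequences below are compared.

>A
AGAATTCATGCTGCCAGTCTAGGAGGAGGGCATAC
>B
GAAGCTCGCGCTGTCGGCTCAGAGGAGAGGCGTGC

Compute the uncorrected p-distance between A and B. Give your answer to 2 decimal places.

The sequences differ at 18 of 35 positions.
p = 18/35 = 0.514285… ≈ 0.51 (to 2 d.p.).

0.51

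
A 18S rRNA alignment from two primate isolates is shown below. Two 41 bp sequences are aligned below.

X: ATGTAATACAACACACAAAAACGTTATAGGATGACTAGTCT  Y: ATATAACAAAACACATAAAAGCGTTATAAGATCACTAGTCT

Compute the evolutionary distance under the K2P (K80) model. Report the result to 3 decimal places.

Of 41 sites, 5 differences are transitions and 2 are transversions, so P = 5/41 ≈ 0.121951 and Q = 2/41 ≈ 0.04878.
Under the Kimura two-parameter model, d = −½ ln(1 − 2P − Q) − ¼ ln(1 − 2Q).
1 − 2P − Q = 0.707318, giving −½ ln(0.707318) = 0.173137.
1 − 2Q = 0.90244, giving −¼ ln(0.90244) = 0.025663.
d = 0.173137 + 0.025663 = 0.198800.

0.199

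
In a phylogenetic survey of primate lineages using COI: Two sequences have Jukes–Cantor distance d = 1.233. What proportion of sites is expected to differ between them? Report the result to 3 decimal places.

p = (3/4)(1 − e^(−4d/3)) = 0.75 × (1 − e^(-1.644)) = 0.75 × (1 − 0.193206) = 0.605096.

0.605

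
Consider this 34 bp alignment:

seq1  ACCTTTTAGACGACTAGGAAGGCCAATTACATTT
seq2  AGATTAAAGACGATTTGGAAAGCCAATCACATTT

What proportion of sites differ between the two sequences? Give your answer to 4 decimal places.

The sequences differ at 8 of 34 positions (sites 2, 3, 6, 7, 14, 16, 21, 28).
p = 8/34 = 0.235294… ≈ 0.2353 (to 4 d.p.).

0.2353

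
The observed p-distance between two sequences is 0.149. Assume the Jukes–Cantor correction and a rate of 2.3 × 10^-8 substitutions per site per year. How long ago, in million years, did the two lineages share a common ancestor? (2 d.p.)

d = −(3/4) ln(1 − 4p/3) = −0.75 ln(1 − 0.198667) = −0.75 ln(0.801333)
  = −0.75 × (-0.221479) = 0.166109 substitutions/site.
Under a molecular clock d = 2μt, so t = d/(2μ) = 0.166109 / (2 × 2.3 × 10^-8) = 3.61 million years.

3.61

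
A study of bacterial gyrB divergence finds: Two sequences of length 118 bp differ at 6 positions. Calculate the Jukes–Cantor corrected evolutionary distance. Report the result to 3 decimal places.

0.053

p = 6/118 ≈ 0.050847.
d = −(3/4) ln(1 − 4p/3) = −0.75 ln(1 − 0.067796) = −0.75 ln(0.932204)
  = −0.75 × (-0.070204) = 0.052653 substitutions/site.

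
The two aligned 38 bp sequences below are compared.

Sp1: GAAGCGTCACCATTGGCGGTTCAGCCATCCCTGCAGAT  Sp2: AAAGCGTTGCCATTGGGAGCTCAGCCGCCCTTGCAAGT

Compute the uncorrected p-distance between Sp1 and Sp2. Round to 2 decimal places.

0.29

The sequences differ at 11 of 38 positions.
p = 11/38 = 0.289473… ≈ 0.29 (to 2 d.p.).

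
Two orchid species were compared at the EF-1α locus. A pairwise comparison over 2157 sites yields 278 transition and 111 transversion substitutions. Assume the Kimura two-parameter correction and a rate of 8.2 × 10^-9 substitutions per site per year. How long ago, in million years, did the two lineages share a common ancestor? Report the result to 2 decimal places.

12.93

P = 278/2157 ≈ 0.128883 and Q = 111/2157 ≈ 0.05146.
Under the Kimura two-parameter model, d = −½ ln(1 − 2P − Q) − ¼ ln(1 − 2Q).
1 − 2P − Q = 0.690774, giving −½ ln(0.690774) = 0.184971.
1 − 2Q = 0.89708, giving −¼ ln(0.89708) = 0.027153.
d = 0.184971 + 0.027153 = 0.212124.
Under a molecular clock d = 2μt, so t = d/(2μ) = 0.212124 / (2 × 8.2 × 10^-9) = 12.93 million years.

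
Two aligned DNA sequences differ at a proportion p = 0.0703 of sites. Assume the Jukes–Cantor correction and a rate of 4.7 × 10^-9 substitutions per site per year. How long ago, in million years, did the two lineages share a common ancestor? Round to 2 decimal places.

d = −(3/4) ln(1 − 4p/3) = −0.75 ln(1 − 0.093733) = −0.75 ln(0.906267)
  = −0.75 × (-0.098421) = 0.073816 substitutions/site.
Under a molecular clock d = 2μt, so t = d/(2μ) = 0.073816 / (2 × 4.7 × 10^-9) = 7.85 million years.

7.85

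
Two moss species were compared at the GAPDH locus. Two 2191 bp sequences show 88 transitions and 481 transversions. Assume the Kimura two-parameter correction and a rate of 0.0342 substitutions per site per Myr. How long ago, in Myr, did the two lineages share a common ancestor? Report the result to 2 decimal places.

P = 88/2191 ≈ 0.040164 and Q = 481/2191 ≈ 0.219534.
Under the Kimura two-parameter model, d = −½ ln(1 − 2P − Q) − ¼ ln(1 − 2Q).
1 − 2P − Q = 0.700138, giving −½ ln(0.700138) = 0.178239.
1 − 2Q = 0.560932, giving −¼ ln(0.560932) = 0.144539.
d = 0.178239 + 0.144539 = 0.322778.
Under a molecular clock d = 2μt, so t = d/(2μ) = 0.322778 / (2 × 0.0342) = 4.72 Myr.

4.72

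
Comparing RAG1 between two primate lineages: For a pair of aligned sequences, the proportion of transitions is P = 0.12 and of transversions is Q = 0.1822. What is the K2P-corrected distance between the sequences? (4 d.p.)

Under the Kimura two-parameter model, d = −½ ln(1 − 2P − Q) − ¼ ln(1 − 2Q).
1 − 2P − Q = 0.5778, giving −½ ln(0.5778) = 0.274264.
1 − 2Q = 0.6356, giving −¼ ln(0.6356) = 0.113296.
d = 0.274264 + 0.113296 = 0.387560.

0.3876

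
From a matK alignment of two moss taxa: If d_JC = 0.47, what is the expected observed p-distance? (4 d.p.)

p = (3/4)(1 − e^(−4d/3)) = 0.75 × (1 − e^(-0.626667)) = 0.75 × (1 − 0.534370) = 0.349223.

0.3492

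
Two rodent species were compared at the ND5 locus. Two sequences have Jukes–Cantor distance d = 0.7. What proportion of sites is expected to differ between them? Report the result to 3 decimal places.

0.455

p = (3/4)(1 − e^(−4d/3)) = 0.75 × (1 − e^(-0.933333)) = 0.75 × (1 − 0.393241) = 0.455069.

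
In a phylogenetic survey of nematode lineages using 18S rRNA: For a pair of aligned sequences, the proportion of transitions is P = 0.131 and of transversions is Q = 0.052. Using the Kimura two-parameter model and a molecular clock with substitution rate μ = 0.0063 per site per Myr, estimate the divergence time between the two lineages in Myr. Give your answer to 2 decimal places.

Under the Kimura two-parameter model, d = −½ ln(1 − 2P − Q) − ¼ ln(1 − 2Q).
1 − 2P − Q = 0.686, giving −½ ln(0.686) = 0.188439.
1 − 2Q = 0.896, giving −¼ ln(0.896) = 0.027454.
d = 0.188439 + 0.027454 = 0.215893.
Under a molecular clock d = 2μt, so t = d/(2μ) = 0.215893 / (2 × 0.0063) = 17.13 Myr.

17.13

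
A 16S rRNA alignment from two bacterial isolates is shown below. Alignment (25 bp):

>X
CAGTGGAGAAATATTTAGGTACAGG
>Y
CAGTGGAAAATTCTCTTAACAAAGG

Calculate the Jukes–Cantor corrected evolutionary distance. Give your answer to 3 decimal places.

The sequences differ at 9 of 25 sites (8, 11, 13, 15, 17, 18, 19, 20, 22), so p = 9/25 = 0.36.
d = −(3/4) ln(1 − 4p/3) = −0.75 ln(1 − 0.48) = −0.75 ln(0.52)
  = −0.75 × (-0.653926) = 0.490445 substitutions/site.

0.490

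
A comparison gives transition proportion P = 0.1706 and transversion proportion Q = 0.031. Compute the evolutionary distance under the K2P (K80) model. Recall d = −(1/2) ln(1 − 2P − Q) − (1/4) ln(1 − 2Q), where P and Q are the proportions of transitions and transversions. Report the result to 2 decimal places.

0.25

Under the Kimura two-parameter model, d = −½ ln(1 − 2P − Q) − ¼ ln(1 − 2Q).
1 − 2P − Q = 0.6278, giving −½ ln(0.6278) = 0.232767.
1 − 2Q = 0.938, giving −¼ ln(0.938) = 0.016001.
d = 0.232767 + 0.016001 = 0.248768.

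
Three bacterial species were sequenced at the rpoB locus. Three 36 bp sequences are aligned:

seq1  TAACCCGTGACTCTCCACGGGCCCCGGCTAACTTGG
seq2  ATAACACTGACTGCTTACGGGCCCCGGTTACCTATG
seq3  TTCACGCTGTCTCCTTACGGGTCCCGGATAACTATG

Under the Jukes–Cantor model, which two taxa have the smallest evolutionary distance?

seq1–seq2: 13/36 differ, p = 0.361, d = 0.493.
seq1–seq3: 13/36 differ, p = 0.361, d = 0.493.
seq2–seq3: 8/36 differ, p = 0.222, d = 0.264.
The smallest distance is between seq2 and seq3.

seq2 and seq3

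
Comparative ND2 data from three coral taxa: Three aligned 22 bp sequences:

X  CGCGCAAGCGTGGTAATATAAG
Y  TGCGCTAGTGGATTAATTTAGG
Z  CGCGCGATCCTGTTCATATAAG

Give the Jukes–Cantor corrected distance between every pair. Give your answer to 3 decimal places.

d(X,Y) = 0.497, d(X,Z) = 0.271, d(Y,Z) = 0.699

X–Y: 8/22 sites differ → p ≈ 0.363636, d = −0.75 ln(1 − 0.484848) = 0.497470 ≈ 0.497.
X–Z: 5/22 sites differ → p ≈ 0.227273, d = −0.75 ln(1 − 0.303031) = 0.270761 ≈ 0.271.
Y–Z: 10/22 sites differ → p ≈ 0.454545, d = −0.75 ln(1 − 0.60606) = 0.698667 ≈ 0.699.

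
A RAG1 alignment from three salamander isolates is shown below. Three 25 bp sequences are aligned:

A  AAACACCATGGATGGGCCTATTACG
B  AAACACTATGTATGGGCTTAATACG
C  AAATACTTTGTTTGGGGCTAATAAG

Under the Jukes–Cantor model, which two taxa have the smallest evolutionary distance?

A and B

A–B: 4/25 differ, p = 0.160, d = 0.180.
A–C: 8/25 differ, p = 0.320, d = 0.417.
B–C: 6/25 differ, p = 0.240, d = 0.289.
The smallest distance is between A and B.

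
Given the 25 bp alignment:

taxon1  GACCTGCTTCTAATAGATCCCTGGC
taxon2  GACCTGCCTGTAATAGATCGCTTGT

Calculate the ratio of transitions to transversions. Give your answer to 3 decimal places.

0.667

Transitions are A↔G and C↔T; transversions are all other mismatches.
Transitions: 2. Transversions: 3.
R = 2/3 = 0.666666… ≈ 0.667 (to 3 d.p.).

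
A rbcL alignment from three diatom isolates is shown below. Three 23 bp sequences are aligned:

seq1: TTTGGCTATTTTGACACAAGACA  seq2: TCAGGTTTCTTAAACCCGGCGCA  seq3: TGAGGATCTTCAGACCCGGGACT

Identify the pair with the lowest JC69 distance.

seq1–seq2: 12/23 differ, p = 0.522, d = 0.892.
seq1–seq3: 10/23 differ, p = 0.435, d = 0.650.
seq2–seq3: 9/23 differ, p = 0.391, d = 0.553.
The smallest distance is between seq2 and seq3.

seq2 and seq3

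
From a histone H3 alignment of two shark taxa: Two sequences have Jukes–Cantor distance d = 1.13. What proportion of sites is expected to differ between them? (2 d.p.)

p = (3/4)(1 − e^(−4d/3)) = 0.75 × (1 − e^(-1.506667)) = 0.75 × (1 − 0.221647) = 0.583765.

0.58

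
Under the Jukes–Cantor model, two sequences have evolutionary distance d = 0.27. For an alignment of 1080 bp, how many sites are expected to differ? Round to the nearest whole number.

Invert JC69: p = (3/4)(1 − e^(−4d/3)) = 0.75 × (1 − e^(-0.36)) = 0.75 × (1 − 0.697676) = 0.226743.
Expected differing sites = pL ≈ 0.226743 × 1080 = 244.88244 ≈ 245.

245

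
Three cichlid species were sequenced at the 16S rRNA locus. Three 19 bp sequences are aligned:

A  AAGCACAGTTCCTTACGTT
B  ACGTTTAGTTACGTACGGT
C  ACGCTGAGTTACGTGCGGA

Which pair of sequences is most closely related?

B and C

A–B: 7/19 differ, p = 0.368, d = 0.507.
A–C: 8/19 differ, p = 0.421, d = 0.618.
B–C: 4/19 differ, p = 0.211, d = 0.247.
The smallest distance is between B and C.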